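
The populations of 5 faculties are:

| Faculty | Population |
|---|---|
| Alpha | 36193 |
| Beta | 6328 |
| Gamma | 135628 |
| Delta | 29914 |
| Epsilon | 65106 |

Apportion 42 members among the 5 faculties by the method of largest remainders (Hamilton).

Total 273169; standard divisor 273169/42 ≈ 6504.024.
Standard quotas: Alpha 5.5647, Beta 0.9729, Gamma 20.8529, Delta 4.5993, Epsilon 10.0101.
Lower quotas: Alpha 5, Beta 0, Gamma 20, Delta 4, Epsilon 10 (sum 39, leaving 3 seats).
Remainders in descending order: Beta 0.9729, Gamma 0.8529, Delta 0.5993, Alpha 0.5647, Epsilon 0.0101.
The surplus seats go to Beta, Gamma, Delta.

Alpha 5, Beta 1, Gamma 21, Delta 5, Epsilon 10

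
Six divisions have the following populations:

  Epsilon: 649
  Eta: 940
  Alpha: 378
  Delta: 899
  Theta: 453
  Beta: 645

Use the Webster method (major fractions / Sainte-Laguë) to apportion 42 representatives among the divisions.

Standard divisor 3964/42 ≈ 94.381; standard quotas: Epsilon 6.876, Eta 9.960, Alpha 4.005, Delta 9.525, Theta 4.800, Beta 6.834.
Rounding to the nearest integer gives 7, 10, 4, 10, 5, 7 = 43 seats, so the divisor must be adjusted.
With modified divisor 97: modified quotas Epsilon 6.691, Eta 9.691, Alpha 3.897, Delta 9.268, Theta 4.670, Beta 6.649.
Rounding to the nearest integer: Epsilon 7, Eta 10, Alpha 4, Delta 9, Theta 5, Beta 7 (total 42).

Epsilon 7; Eta 10; Alpha 4; Delta 9; Theta 5; Beta 7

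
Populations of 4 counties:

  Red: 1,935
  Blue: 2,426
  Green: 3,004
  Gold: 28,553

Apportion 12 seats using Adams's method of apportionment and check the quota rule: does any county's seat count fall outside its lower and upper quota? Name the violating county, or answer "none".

Standard quotas: Red 0.646, Blue 0.811, Green 1.004, Gold 9.539.
Adams allocation: Red 1, Blue 1, Green 1, Gold 9.
Every allocation lies between the lower and upper quota.

none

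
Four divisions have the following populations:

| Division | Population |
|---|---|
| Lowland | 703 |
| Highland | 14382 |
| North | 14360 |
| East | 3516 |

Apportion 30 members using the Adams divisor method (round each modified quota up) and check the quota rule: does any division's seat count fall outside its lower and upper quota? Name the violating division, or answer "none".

Standard quotas: Lowland 0.640, Highland 13.090, North 13.070, East 3.200.
Adams allocation: Lowland 1, Highland 13, North 13, East 3.
Every allocation lies between the lower and upper quota.

none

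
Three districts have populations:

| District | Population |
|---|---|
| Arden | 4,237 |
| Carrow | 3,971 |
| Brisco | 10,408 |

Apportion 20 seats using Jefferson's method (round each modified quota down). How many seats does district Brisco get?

12

Standard divisor 18616/20 ≈ 930.8; standard quotas: Arden 4.552, Carrow 4.266, Brisco 11.182.
Rounding down gives 4, 4, 11 = 19 seats, so the divisor must be adjusted.
With modified divisor 860: modified quotas Arden 4.927, Carrow 4.617, Brisco 12.102.
Rounding down: Arden 4, Carrow 4, Brisco 12 (total 20).
Brisco receives 12.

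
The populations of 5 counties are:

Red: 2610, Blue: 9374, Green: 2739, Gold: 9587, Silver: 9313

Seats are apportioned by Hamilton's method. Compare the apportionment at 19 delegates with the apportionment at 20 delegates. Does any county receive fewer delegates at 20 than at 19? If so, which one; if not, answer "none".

At 19 seats: Red 2, Blue 5, Green 2, Gold 5, Silver 5.
At 20 seats: Red 1, Blue 6, Green 2, Gold 6, Silver 5.
Red drops from 2 to 1.

Red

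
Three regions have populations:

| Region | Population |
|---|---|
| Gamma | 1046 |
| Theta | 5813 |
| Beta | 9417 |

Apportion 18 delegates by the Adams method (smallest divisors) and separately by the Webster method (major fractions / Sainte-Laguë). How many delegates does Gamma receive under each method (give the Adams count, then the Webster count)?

Adams: Gamma 2, Theta 6, Beta 10.
Webster: Gamma 1, Theta 6, Beta 11.
Gamma gets 2 under Adams and 1 under Webster.

2 and 1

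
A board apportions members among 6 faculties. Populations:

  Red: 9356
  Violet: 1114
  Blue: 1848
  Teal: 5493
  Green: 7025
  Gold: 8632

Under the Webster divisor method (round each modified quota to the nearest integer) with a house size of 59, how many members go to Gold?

Standard divisor 33468/59 ≈ 567.254; standard quotas: Red 16.493, Violet 1.964, Blue 3.258, Teal 9.683, Green 12.384, Gold 15.217.
Rounding to the nearest integer gives 16, 2, 3, 10, 12, 15 = 58 seats, so the divisor must be adjusted.
With modified divisor 565: modified quotas Red 16.559, Violet 1.972, Blue 3.271, Teal 9.722, Green 12.434, Gold 15.278.
Rounding to the nearest integer: Red 17, Violet 2, Blue 3, Teal 10, Green 12, Gold 15 (total 59).
Gold receives 15.

15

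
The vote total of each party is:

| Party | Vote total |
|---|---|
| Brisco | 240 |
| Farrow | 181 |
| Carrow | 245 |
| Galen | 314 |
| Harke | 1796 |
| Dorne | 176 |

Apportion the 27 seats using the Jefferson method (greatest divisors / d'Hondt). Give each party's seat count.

Standard divisor 2952/27 ≈ 109.333; standard quotas: Brisco 2.195, Farrow 1.655, Carrow 2.241, Galen 2.872, Harke 16.427, Dorne 1.610.
Rounding down gives 2, 1, 2, 2, 16, 1 = 24 seats, so the divisor must be adjusted.
With modified divisor 97: modified quotas Brisco 2.474, Farrow 1.866, Carrow 2.526, Galen 3.237, Harke 18.515, Dorne 1.814.
Rounding down: Brisco 2, Farrow 1, Carrow 2, Galen 3, Harke 18, Dorne 1 (total 27).

Brisco 2, Farrow 1, Carrow 2, Galen 3, Harke 18, Dorne 1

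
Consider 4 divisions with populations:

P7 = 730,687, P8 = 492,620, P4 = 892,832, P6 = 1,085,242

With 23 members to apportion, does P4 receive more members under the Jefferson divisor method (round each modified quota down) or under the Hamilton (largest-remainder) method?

Jefferson: P7 5, P8 3, P4 7, P6 8.
Hamilton: P7 5, P8 4, P4 6, P6 8.
P4 gets 7 under Jefferson and 6 under Hamilton.

Jefferson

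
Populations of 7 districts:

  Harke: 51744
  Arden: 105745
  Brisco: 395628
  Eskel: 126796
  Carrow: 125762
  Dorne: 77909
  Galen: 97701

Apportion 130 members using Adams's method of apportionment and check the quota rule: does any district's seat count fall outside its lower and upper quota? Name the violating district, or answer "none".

Standard quotas: Harke 6.855, Arden 14.009, Brisco 52.413, Eskel 16.798, Carrow 16.661, Dorne 10.321, Galen 12.943.
Adams allocation: Harke 7, Arden 14, Brisco 51, Eskel 17, Carrow 17, Dorne 11, Galen 13.
Brisco has quota 52.413 (lower 52, upper 53) but receives 51 — outside the quota interval.

Brisco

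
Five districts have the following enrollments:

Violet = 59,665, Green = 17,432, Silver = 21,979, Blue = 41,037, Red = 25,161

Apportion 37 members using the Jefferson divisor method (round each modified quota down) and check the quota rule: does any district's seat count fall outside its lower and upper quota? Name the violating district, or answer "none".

none

Standard quotas: Violet 13.357, Green 3.903, Silver 4.920, Blue 9.187, Red 5.633.
Jefferson allocation: Violet 14, Green 4, Silver 5, Blue 9, Red 5.
Every allocation lies between the lower and upper quota.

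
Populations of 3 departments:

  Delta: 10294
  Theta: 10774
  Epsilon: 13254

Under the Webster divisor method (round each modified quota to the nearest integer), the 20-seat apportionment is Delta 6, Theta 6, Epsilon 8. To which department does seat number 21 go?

Theta

Priority for the next seat is population ÷ (current seats + 0.5).
Priorities: Delta 1583.692, Theta 1657.538, Epsilon 1559.294.
Highest priority: Theta.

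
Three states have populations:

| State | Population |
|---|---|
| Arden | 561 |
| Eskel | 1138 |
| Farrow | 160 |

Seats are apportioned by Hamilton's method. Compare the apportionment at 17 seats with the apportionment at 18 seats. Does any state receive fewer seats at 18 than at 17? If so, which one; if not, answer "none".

none

At 17 seats: Arden 5, Eskel 10, Farrow 2.
At 18 seats: Arden 5, Eskel 11, Farrow 2.
No state's allocation decreased.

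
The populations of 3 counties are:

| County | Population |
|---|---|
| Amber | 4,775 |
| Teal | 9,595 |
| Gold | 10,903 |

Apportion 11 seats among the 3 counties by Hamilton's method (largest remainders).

The standard divisor is 25273/11 ≈ 2297.545.
Standard quotas: Amber 2.0783, Teal 4.1762, Gold 4.7455.
Lower quotas: Amber 2, Teal 4, Gold 4 (sum 10, leaving 1 seat).
Remainders in descending order: Gold 0.7455, Teal 0.1762, Amber 0.0783.
Largest remainder: Gold receives the extra seat.

Amber 2, Teal 4, Gold 5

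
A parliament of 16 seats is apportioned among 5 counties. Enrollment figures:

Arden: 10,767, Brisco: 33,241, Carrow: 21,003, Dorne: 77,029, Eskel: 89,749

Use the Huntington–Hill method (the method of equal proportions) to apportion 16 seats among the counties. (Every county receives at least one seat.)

With divisor 14457: modified quotas Arden 0.745, Brisco 2.299, Carrow 1.453, Dorne 5.328, Eskel 6.208.
Geometric-mean thresholds: Arden (min 1), Brisco √(2·3)=2.449, Carrow √(1·2)=1.414, Dorne √(5·6)=5.477, Eskel √(6·7)=6.481.
Each quota rounded against its threshold gives Arden 1, Brisco 2, Carrow 2, Dorne 5, Eskel 6 (total 16).

Arden 1, Brisco 2, Carrow 2, Dorne 5, Eskel 6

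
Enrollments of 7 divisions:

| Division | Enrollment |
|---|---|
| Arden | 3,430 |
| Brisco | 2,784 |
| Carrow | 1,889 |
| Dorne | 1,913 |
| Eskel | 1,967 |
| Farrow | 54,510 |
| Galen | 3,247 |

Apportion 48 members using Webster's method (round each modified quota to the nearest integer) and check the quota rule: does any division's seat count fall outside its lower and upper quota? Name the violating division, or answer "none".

Standard quotas: Arden 2.361, Brisco 1.916, Carrow 1.300, Dorne 1.317, Eskel 1.354, Farrow 37.518, Galen 2.235.
Webster allocation: Arden 2, Brisco 2, Carrow 1, Dorne 1, Eskel 1, Farrow 39, Galen 2.
Farrow has quota 37.518 (lower 37, upper 38) but receives 39 — outside the quota interval.

Farrow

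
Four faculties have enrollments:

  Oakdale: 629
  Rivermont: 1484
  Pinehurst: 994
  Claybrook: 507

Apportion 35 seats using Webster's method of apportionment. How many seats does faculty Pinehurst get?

Standard divisor 3614/35 ≈ 103.257; standard quotas: Oakdale 6.092, Rivermont 14.372, Pinehurst 9.626, Claybrook 4.910.
Rounding to the nearest integer gives Oakdale 6, Rivermont 14, Pinehurst 10, Claybrook 5 — total 35, matching the house size, so no adjustment is needed.
Pinehurst receives 10.

10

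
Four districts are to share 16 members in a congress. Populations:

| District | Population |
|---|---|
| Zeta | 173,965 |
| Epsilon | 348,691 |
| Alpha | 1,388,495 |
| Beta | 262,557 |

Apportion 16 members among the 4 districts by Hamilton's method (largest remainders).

Zeta=1, Epsilon=3, Alpha=10, Beta=2

Total 2173708; standard divisor 2173708/16 ≈ 135856.75.
Standard quotas: Zeta 1.2805, Epsilon 2.5666, Alpha 10.2203, Beta 1.9326.
Lower quotas: Zeta 1, Epsilon 2, Alpha 10, Beta 1 (sum 14, leaving 2 seats).
Remainders in descending order: Beta 0.9326, Epsilon 0.5666, Zeta 0.2805, Alpha 0.2203.
Largest remainders: Beta, Epsilon receive the extra seats.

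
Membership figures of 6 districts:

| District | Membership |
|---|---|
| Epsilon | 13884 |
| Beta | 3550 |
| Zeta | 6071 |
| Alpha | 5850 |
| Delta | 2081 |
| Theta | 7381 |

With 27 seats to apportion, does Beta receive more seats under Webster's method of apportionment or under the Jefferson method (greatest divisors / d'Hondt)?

Webster

Webster: Epsilon 10, Beta 3, Zeta 4, Alpha 4, Delta 1, Theta 5.
Jefferson: Epsilon 11, Beta 2, Zeta 4, Alpha 4, Delta 1, Theta 5.
Beta gets 3 under Webster and 2 under Jefferson.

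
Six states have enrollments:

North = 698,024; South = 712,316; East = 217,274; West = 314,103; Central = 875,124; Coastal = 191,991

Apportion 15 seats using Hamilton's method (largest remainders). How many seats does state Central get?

Total 3008832; standard divisor 3008832/15 ≈ 200588.8.
Standard quotas: North 3.4799, South 3.5511, East 1.0832, West 1.5659, Central 4.3628, Coastal 0.9571.
Lower quotas: North 3, South 3, East 1, West 1, Central 4, Coastal 0 (sum 12, leaving 3 seats).
Remainders in descending order: Coastal 0.9571, West 0.5659, South 0.5511, North 0.4799, Central 0.3628, East 0.0832.
Largest remainders: Coastal, West, South receive the extra seats.
Central receives 4.

4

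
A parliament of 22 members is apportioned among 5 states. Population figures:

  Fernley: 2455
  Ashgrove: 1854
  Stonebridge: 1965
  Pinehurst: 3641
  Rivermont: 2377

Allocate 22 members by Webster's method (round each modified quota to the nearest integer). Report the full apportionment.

Fernley 4, Ashgrove 3, Stonebridge 4, Pinehurst 7, Rivermont 4

Standard divisor 12292/22 ≈ 558.727; standard quotas: Fernley 4.394, Ashgrove 3.318, Stonebridge 3.517, Pinehurst 6.517, Rivermont 4.254.
Rounding to the nearest integer gives Fernley 4, Ashgrove 3, Stonebridge 4, Pinehurst 7, Rivermont 4 — total 22, matching the house size, so no adjustment is needed.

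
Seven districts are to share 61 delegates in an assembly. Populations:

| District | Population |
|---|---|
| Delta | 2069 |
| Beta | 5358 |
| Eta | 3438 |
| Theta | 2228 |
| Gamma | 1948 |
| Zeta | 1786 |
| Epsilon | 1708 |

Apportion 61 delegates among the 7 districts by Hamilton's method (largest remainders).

Delta: 7, Beta: 18, Eta: 11, Theta: 7, Gamma: 6, Zeta: 6, Epsilon: 6

Standard divisor: 18535 ÷ 61 ≈ 303.852.
Standard quotas: Delta 6.8092, Beta 17.6336, Eta 11.3147, Theta 7.3325, Gamma 6.4110, Zeta 5.8779, Epsilon 5.6211.
Lower quotas: Delta 6, Beta 17, Eta 11, Theta 7, Gamma 6, Zeta 5, Epsilon 5 (sum 57, leaving 4 seats).
Remainders in descending order: Zeta 0.8779, Delta 0.8092, Beta 0.6336, Epsilon 0.6211, Gamma 0.4110, Theta 0.3325, Eta 0.3147.
Largest remainders: Zeta, Delta, Beta, Epsilon receive the extra seats.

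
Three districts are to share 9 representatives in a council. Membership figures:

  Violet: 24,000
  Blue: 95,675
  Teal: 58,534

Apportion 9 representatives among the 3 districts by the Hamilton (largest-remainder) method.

Standard divisor: 178209 ÷ 9 = 19801.
Standard quotas: Violet 1.2121, Blue 4.8318, Teal 2.9561.
Lower quotas: Violet 1, Blue 4, Teal 2 (sum 7, leaving 2 seats).
Remainders in descending order: Teal 0.9561, Blue 0.8318, Violet 0.2121.
The surplus seats go to Teal, Blue.

Violet: 1; Blue: 5; Teal: 3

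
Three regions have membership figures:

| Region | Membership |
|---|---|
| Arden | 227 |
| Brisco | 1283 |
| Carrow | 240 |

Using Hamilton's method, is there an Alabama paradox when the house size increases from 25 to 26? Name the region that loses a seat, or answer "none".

none

At 25 seats: Arden 3, Brisco 18, Carrow 4.
At 26 seats: Arden 3, Brisco 19, Carrow 4.
No region's allocation decreased.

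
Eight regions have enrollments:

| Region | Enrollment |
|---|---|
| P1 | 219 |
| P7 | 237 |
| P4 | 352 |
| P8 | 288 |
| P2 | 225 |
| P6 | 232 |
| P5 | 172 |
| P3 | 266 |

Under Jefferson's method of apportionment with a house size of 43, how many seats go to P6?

Standard divisor 1991/43 ≈ 46.302; standard quotas: P1 4.730, P7 5.119, P4 7.602, P8 6.220, P2 4.859, P6 5.011, P5 3.715, P3 5.745.
Rounding down gives 4, 5, 7, 6, 4, 5, 3, 5 = 39 seats, so the divisor must be adjusted.
With modified divisor 43.4: modified quotas P1 5.046, P7 5.461, P4 8.111, P8 6.636, P2 5.184, P6 5.346, P5 3.963, P3 6.129.
Rounding down: P1 5, P7 5, P4 8, P8 6, P2 5, P6 5, P5 3, P3 6 (total 43).
P6 receives 5.

5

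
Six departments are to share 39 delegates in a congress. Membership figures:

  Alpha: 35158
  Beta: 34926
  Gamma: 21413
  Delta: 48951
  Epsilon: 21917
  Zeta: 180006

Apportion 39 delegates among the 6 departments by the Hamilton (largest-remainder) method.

The standard divisor is 342371/39 ≈ 8778.744.
Standard quotas: Alpha 4.0049, Beta 3.9785, Gamma 2.4392, Delta 5.5761, Epsilon 2.4966, Zeta 20.5048.
Lower quotas: Alpha 4, Beta 3, Gamma 2, Delta 5, Epsilon 2, Zeta 20 (sum 36, leaving 3 seats).
Remainders in descending order: Beta 0.9785, Delta 0.5761, Zeta 0.5048, Epsilon 0.4966, Gamma 0.4392, Alpha 0.0049.
Largest remainders: Beta, Delta, Zeta receive the extra seats.

Alpha: 4, Beta: 4, Gamma: 2, Delta: 6, Epsilon: 2, Zeta: 21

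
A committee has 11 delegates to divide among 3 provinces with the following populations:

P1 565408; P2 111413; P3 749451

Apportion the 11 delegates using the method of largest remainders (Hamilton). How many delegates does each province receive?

P1 4, P2 1, P3 6

Standard divisor: 1426272 ÷ 11 ≈ 129661.091.
Standard quotas: P1 4.3607, P2 0.8593, P3 5.7801.
Lower quotas: P1 4, P2 0, P3 5 (sum 9, leaving 2 seats).
Remainders in descending order: P2 0.8593, P3 0.7801, P1 0.3607.
The surplus seats go to P2, P3.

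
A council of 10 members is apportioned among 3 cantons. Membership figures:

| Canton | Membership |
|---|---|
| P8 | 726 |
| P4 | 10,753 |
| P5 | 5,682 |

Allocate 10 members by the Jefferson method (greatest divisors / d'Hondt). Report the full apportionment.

P8 0, P4 7, P5 3

Standard divisor 17161/10 ≈ 1716.1; standard quotas: P8 0.423, P4 6.266, P5 3.311.
Rounding down gives 0, 6, 3 = 9 seats, so the divisor must be adjusted.
With modified divisor 1500: modified quotas P8 0.484, P4 7.169, P5 3.788.
Rounding down: P8 0, P4 7, P5 3 (total 10).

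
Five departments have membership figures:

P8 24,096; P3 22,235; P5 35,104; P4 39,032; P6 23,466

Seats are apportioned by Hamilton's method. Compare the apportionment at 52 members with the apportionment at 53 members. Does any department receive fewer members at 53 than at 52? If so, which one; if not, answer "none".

At 52 seats: P8 9, P3 8, P5 13, P4 14, P6 8.
At 53 seats: P8 9, P3 8, P5 13, P4 14, P6 9.
No department's allocation decreased.

none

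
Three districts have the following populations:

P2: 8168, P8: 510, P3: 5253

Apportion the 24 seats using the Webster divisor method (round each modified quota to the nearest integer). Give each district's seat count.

Standard divisor 13931/24 ≈ 580.458; standard quotas: P2 14.072, P8 0.879, P3 9.050.
Rounding to the nearest integer gives P2 14, P8 1, P3 9 — total 24, matching the house size, so no adjustment is needed.

P2: 14; P8: 1; P3: 9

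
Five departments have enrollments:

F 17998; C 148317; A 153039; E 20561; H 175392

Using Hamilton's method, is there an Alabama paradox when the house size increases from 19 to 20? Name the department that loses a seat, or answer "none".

At 19 seats: F 1, C 5, A 6, E 1, H 6.
At 20 seats: F 0, C 6, A 6, E 1, H 7.
F drops from 1 to 0.

F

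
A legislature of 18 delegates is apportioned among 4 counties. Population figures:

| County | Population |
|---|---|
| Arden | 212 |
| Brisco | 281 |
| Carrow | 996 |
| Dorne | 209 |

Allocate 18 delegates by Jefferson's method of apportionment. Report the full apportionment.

Arden=2, Brisco=3, Carrow=11, Dorne=2

Standard divisor 1698/18 ≈ 94.333; standard quotas: Arden 2.247, Brisco 2.979, Carrow 10.558, Dorne 2.216.
Rounding down gives 2, 2, 10, 2 = 16 seats, so the divisor must be adjusted.
With modified divisor 90: modified quotas Arden 2.356, Brisco 3.122, Carrow 11.067, Dorne 2.322.
Rounding down: Arden 2, Brisco 3, Carrow 11, Dorne 2 (total 18).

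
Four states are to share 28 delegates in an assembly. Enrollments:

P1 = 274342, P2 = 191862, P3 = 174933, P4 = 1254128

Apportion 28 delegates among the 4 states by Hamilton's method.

P1: 4, P2: 3, P3: 3, P4: 18

Standard divisor: 1895265 ÷ 28 ≈ 67688.036.
Standard quotas: P1 4.0530, P2 2.8345, P3 2.5844, P4 18.5281.
Lower quotas: P1 4, P2 2, P3 2, P4 18 (sum 26, leaving 2 seats).
Remainders in descending order: P2 0.8345, P3 0.5844, P4 0.5281, P1 0.0530.
The surplus seats go to P2, P3.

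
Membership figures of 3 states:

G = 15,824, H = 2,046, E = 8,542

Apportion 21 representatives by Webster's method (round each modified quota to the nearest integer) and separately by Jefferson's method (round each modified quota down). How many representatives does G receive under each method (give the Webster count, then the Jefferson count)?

Webster: G 12, H 2, E 7.
Jefferson: G 13, H 1, E 7.
G gets 12 under Webster and 13 under Jefferson.

12 and 13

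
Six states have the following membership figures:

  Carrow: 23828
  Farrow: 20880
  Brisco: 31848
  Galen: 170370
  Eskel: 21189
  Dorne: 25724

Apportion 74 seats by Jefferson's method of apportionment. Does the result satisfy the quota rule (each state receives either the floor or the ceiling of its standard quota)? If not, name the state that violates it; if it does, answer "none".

Galen

Standard quotas: Carrow 6.001, Farrow 5.258, Brisco 8.021, Galen 42.906, Eskel 5.336, Dorne 6.478.
Jefferson allocation: Carrow 6, Farrow 5, Brisco 8, Galen 44, Eskel 5, Dorne 6.
Galen has quota 42.906 (lower 42, upper 43) but receives 44 — outside the quota interval.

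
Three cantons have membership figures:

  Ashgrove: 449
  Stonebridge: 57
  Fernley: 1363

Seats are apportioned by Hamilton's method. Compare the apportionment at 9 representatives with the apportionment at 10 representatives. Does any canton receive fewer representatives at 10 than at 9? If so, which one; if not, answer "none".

At 9 seats: Ashgrove 2, Stonebridge 0, Fernley 7.
At 10 seats: Ashgrove 3, Stonebridge 0, Fernley 7.
No canton's allocation decreased.

none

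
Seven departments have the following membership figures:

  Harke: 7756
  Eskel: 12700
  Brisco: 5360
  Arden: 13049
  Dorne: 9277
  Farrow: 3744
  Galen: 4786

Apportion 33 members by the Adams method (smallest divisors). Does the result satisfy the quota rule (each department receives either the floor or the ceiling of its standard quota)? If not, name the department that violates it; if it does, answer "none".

Standard quotas: Harke 4.516, Eskel 7.395, Brisco 3.121, Arden 7.598, Dorne 5.402, Farrow 2.180, Galen 2.787.
Adams allocation: Harke 5, Eskel 7, Brisco 3, Arden 7, Dorne 5, Farrow 3, Galen 3.
Every allocation lies between the lower and upper quota.

none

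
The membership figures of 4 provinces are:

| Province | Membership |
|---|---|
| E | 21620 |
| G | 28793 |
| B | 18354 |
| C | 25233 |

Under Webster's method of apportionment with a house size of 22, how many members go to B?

4

Standard divisor 94000/22 ≈ 4272.727; standard quotas: E 5.060, G 6.739, B 4.296, C 5.906.
Rounding to the nearest integer gives E 5, G 7, B 4, C 6 — total 22, matching the house size, so no adjustment is needed.
B receives 4.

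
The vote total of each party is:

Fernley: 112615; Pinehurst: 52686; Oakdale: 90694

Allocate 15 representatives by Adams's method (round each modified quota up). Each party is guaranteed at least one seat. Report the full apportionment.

Fernley: 7, Pinehurst: 3, Oakdale: 5

Standard divisor 255995/15 ≈ 17066.333; standard quotas: Fernley 6.599, Pinehurst 3.087, Oakdale 5.314.
Rounding up gives 7, 4, 6 = 17 seats, so the divisor must be adjusted.
With modified divisor 18500: modified quotas Fernley 6.087, Pinehurst 2.848, Oakdale 4.902.
Rounding up: Fernley 7, Pinehurst 3, Oakdale 5 (total 15).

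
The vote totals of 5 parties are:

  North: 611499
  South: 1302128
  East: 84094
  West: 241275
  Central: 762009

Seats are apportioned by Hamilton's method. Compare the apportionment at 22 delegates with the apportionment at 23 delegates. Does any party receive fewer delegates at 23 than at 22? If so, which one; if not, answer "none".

East

At 22 seats: North 4, South 9, East 1, West 2, Central 6.
At 23 seats: North 5, South 10, East 0, West 2, Central 6.
East drops from 1 to 0.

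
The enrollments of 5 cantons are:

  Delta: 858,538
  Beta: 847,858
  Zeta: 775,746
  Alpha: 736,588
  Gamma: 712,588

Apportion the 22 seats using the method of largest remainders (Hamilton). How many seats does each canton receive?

The standard divisor is 3931318/22 ≈ 178696.273.
Standard quotas: Delta 4.8045, Beta 4.7447, Zeta 4.3411, Alpha 4.1220, Gamma 3.9877.
Lower quotas: Delta 4, Beta 4, Zeta 4, Alpha 4, Gamma 3 (sum 19, leaving 3 seats).
Remainders in descending order: Gamma 0.9877, Delta 0.8045, Beta 0.7447, Zeta 0.3411, Alpha 0.1220.
Largest remainders: Gamma, Delta, Beta receive the extra seats.

Delta 5; Beta 5; Zeta 4; Alpha 4; Gamma 4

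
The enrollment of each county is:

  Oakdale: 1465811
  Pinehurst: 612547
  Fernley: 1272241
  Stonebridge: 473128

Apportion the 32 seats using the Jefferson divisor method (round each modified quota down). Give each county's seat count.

Standard divisor 3823727/32 ≈ 119491.469; standard quotas: Oakdale 12.267, Pinehurst 5.126, Fernley 10.647, Stonebridge 3.960.
Rounding down gives 12, 5, 10, 3 = 30 seats, so the divisor must be adjusted.
With modified divisor 114200: modified quotas Oakdale 12.835, Pinehurst 5.364, Fernley 11.140, Stonebridge 4.143.
Rounding down: Oakdale 12, Pinehurst 5, Fernley 11, Stonebridge 4 (total 32).

Oakdale 12; Pinehurst 5; Fernley 11; Stonebridge 4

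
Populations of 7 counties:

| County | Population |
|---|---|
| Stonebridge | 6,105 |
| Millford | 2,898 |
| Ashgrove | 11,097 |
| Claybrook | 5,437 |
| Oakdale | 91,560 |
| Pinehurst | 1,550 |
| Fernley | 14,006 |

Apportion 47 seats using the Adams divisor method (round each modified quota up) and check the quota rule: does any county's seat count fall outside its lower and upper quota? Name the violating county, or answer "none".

Standard quotas: Stonebridge 2.163, Millford 1.027, Ashgrove 3.932, Claybrook 1.926, Oakdale 32.440, Pinehurst 0.549, Fernley 4.962.
Adams allocation: Stonebridge 3, Millford 1, Ashgrove 4, Claybrook 2, Oakdale 31, Pinehurst 1, Fernley 5.
Oakdale has quota 32.440 (lower 32, upper 33) but receives 31 — outside the quota interval.

Oakdale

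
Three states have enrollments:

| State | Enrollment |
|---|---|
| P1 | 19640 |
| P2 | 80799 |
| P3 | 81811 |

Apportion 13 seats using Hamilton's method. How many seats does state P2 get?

The standard divisor is 182250/13 ≈ 14019.231.
Standard quotas: P1 1.4009, P2 5.7634, P3 5.8356.
Lower quotas: P1 1, P2 5, P3 5 (sum 11, leaving 2 seats).
Remainders in descending order: P3 0.8356, P2 0.7634, P1 0.4009.
Largest remainders: P3, P2 receive the extra seats.
P2 receives 6.

6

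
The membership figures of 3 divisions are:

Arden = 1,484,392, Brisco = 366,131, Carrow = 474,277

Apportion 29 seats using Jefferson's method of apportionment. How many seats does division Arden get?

19

Standard divisor 2324800/29 ≈ 80165.517; standard quotas: Arden 18.517, Brisco 4.567, Carrow 5.916.
Rounding down gives 18, 4, 5 = 27 seats, so the divisor must be adjusted.
With modified divisor 76200: modified quotas Arden 19.480, Brisco 4.805, Carrow 6.224.
Rounding down: Arden 19, Brisco 4, Carrow 6 (total 29).
Arden receives 19.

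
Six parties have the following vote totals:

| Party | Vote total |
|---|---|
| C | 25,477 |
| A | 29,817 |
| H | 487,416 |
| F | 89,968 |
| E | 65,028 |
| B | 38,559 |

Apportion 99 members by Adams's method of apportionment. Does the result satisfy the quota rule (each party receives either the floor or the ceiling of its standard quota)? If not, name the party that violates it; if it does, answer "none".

H

Standard quotas: C 3.426, A 4.009, H 65.539, F 12.097, E 8.744, B 5.185.
Adams allocation: C 4, A 4, H 64, F 12, E 9, B 6.
H has quota 65.539 (lower 65, upper 66) but receives 64 — outside the quota interval.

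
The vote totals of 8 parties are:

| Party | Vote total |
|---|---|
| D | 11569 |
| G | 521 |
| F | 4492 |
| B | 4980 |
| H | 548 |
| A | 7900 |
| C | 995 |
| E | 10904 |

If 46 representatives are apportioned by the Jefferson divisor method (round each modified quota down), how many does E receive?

13

Standard divisor 41909/46 ≈ 911.065; standard quotas: D 12.698, G 0.572, F 4.930, B 5.466, H 0.601, A 8.671, C 1.092, E 11.968.
Rounding down gives 12, 0, 4, 5, 0, 8, 1, 11 = 41 seats, so the divisor must be adjusted.
With modified divisor 834: modified quotas D 13.872, G 0.625, F 5.386, B 5.971, H 0.657, A 9.472, C 1.193, E 13.074.
Rounding down: D 13, G 0, F 5, B 5, H 0, A 9, C 1, E 13 (total 46).
E receives 13.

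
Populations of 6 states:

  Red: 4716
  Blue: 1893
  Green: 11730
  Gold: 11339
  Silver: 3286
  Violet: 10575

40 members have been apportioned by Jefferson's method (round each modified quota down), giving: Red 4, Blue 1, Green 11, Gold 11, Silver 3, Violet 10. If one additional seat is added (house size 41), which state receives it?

Priority for the next seat is population ÷ (current seats + 1).
Priorities: Red 943.200, Blue 946.500, Green 977.500, Gold 944.917, Silver 821.500, Violet 961.364.
Highest priority: Green.

Green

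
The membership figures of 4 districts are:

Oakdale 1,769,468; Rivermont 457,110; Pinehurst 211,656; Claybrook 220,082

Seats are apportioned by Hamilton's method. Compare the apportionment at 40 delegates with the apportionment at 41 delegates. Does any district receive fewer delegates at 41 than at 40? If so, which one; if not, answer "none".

none

At 40 seats: Oakdale 27, Rivermont 7, Pinehurst 3, Claybrook 3.
At 41 seats: Oakdale 27, Rivermont 7, Pinehurst 3, Claybrook 4.
No district's allocation decreased.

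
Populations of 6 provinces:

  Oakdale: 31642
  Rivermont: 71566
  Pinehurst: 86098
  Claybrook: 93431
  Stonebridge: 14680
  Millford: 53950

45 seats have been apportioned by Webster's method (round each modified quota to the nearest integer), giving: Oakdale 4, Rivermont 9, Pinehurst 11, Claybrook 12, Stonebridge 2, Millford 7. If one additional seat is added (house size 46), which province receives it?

Rivermont

Priority for the next seat is population ÷ (current seats + 0.5).
Priorities: Oakdale 7031.556, Rivermont 7533.263, Pinehurst 7486.783, Claybrook 7474.480, Stonebridge 5872.000, Millford 7193.333.
Highest priority: Rivermont.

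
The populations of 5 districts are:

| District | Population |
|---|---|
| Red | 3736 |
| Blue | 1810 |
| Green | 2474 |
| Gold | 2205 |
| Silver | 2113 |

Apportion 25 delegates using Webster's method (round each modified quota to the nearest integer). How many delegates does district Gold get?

4

Standard divisor 12338/25 ≈ 493.52; standard quotas: Red 7.570, Blue 3.668, Green 5.013, Gold 4.468, Silver 4.281.
Rounding to the nearest integer gives Red 8, Blue 4, Green 5, Gold 4, Silver 4 — total 25, matching the house size, so no adjustment is needed.
Gold receives 4.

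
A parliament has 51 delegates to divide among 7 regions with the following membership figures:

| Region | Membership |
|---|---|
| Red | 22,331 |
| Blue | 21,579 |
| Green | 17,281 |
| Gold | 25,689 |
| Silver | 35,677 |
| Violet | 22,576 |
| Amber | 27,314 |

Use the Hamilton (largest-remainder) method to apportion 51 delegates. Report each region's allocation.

The standard divisor is 172447/51 ≈ 3381.314.
Standard quotas: Red 6.6042, Blue 6.3818, Green 5.1107, Gold 7.5973, Silver 10.5512, Violet 6.6767, Amber 8.0779.
Lower quotas: Red 6, Blue 6, Green 5, Gold 7, Silver 10, Violet 6, Amber 8 (sum 48, leaving 3 seats).
Remainders in descending order: Violet 0.6767, Red 0.6042, Gold 0.5973, Silver 0.5512, Blue 0.3818, Green 0.1107, Amber 0.0779.
Largest remainders: Violet, Red, Gold receive the extra seats.

Red 7, Blue 6, Green 5, Gold 8, Silver 10, Violet 7, Amber 8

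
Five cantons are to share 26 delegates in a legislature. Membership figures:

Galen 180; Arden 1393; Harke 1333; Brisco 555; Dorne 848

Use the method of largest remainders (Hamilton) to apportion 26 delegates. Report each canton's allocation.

Galen 1, Arden 9, Harke 8, Brisco 3, Dorne 5

The standard divisor is 4309/26 ≈ 165.731.
Standard quotas: Galen 1.086, Arden 8.405, Harke 8.043, Brisco 3.349, Dorne 5.117.
Lower quotas: Galen 1, Arden 8, Harke 8, Brisco 3, Dorne 5 (sum 25, leaving 1 seat).
Remainders in descending order: Arden 0.405, Brisco 0.349, Dorne 0.117, Galen 0.086, Harke 0.043.
The surplus seat goes to Arden.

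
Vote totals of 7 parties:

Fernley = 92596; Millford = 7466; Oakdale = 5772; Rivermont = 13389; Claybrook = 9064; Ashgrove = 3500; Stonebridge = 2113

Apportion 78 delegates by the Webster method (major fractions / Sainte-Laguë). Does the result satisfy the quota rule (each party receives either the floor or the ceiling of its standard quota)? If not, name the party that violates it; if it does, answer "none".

Standard quotas: Fernley 53.939, Millford 4.349, Oakdale 3.362, Rivermont 7.799, Claybrook 5.280, Ashgrove 2.039, Stonebridge 1.231.
Webster allocation: Fernley 55, Millford 4, Oakdale 3, Rivermont 8, Claybrook 5, Ashgrove 2, Stonebridge 1.
Fernley has quota 53.939 (lower 53, upper 54) but receives 55 — outside the quota interval.

Fernley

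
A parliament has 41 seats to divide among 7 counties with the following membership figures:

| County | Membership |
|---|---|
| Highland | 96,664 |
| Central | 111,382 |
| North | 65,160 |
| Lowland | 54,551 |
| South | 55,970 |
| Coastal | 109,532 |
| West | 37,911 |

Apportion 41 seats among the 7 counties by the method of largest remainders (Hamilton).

The standard divisor is 531170/41 ≈ 12955.366.
Standard quotas: Highland 7.4613, Central 8.5974, North 5.0296, Lowland 4.2107, South 4.3202, Coastal 8.4546, West 2.9263.
Lower quotas: Highland 7, Central 8, North 5, Lowland 4, South 4, Coastal 8, West 2 (sum 38, leaving 3 seats).
Remainders in descending order: West 0.9263, Central 0.5974, Highland 0.4613, Coastal 0.4546, South 0.3202, Lowland 0.2107, North 0.0296.
The surplus seats go to West, Central, Highland.

Highland 8, Central 9, North 5, Lowland 4, South 4, Coastal 8, West 3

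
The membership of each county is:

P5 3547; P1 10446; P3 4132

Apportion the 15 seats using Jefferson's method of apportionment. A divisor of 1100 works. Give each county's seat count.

With modified divisor 1100: modified quotas P5 3.225, P1 9.496, P3 3.756.
Rounding down: P5 3, P1 9, P3 3 (total 15).

P5 3, P1 9, P3 3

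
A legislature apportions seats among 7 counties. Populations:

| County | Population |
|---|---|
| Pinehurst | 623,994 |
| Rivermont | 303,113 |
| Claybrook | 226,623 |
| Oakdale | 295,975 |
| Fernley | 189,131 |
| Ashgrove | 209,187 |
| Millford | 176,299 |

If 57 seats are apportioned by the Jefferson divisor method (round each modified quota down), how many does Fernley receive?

5

Standard divisor 2024322/57 ≈ 35514.421; standard quotas: Pinehurst 17.570, Rivermont 8.535, Claybrook 6.381, Oakdale 8.334, Fernley 5.325, Ashgrove 5.890, Millford 4.964.
Rounding down gives 17, 8, 6, 8, 5, 5, 4 = 53 seats, so the divisor must be adjusted.
With modified divisor 33300: modified quotas Pinehurst 18.739, Rivermont 9.102, Claybrook 6.805, Oakdale 8.888, Fernley 5.680, Ashgrove 6.282, Millford 5.294.
Rounding down: Pinehurst 18, Rivermont 9, Claybrook 6, Oakdale 8, Fernley 5, Ashgrove 6, Millford 5 (total 57).
Fernley receives 5.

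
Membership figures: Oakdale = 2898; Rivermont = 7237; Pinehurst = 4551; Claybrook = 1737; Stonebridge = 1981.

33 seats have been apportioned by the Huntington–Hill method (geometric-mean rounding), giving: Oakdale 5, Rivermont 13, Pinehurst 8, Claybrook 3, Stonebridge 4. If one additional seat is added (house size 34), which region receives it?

Priority for the next seat is population ÷ (√(s·(s+1))).
Priorities: Oakdale 529.100, Rivermont 536.442, Pinehurst 536.340, Claybrook 501.429, Stonebridge 442.965.
Highest priority: Rivermont.

Rivermont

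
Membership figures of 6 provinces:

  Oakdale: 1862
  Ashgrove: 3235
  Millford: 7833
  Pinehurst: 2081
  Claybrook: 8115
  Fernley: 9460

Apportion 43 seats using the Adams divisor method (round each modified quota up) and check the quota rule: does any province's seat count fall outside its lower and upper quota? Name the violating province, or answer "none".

Standard quotas: Oakdale 2.457, Ashgrove 4.269, Millford 10.336, Pinehurst 2.746, Claybrook 10.708, Fernley 12.483.
Adams allocation: Oakdale 3, Ashgrove 4, Millford 10, Pinehurst 3, Claybrook 11, Fernley 12.
Every allocation lies between the lower and upper quota.

none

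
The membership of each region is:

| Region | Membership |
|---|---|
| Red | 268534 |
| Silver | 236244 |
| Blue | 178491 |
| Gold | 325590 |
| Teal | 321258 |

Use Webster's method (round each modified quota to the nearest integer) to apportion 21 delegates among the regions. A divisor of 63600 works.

Red 4; Silver 4; Blue 3; Gold 5; Teal 5

With modified divisor 63600: modified quotas Red 4.222, Silver 3.715, Blue 2.806, Gold 5.119, Teal 5.051.
Rounding to the nearest integer: Red 4, Silver 4, Blue 3, Gold 5, Teal 5 (total 21).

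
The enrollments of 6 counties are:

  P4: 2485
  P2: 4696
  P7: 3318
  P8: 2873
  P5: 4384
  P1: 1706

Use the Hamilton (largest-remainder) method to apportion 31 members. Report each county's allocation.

The standard divisor is 19462/31 ≈ 627.806.
Standard quotas: P4 3.958, P2 7.480, P7 5.285, P8 4.576, P5 6.983, P1 2.717.
Lower quotas: P4 3, P2 7, P7 5, P8 4, P5 6, P1 2 (sum 27, leaving 4 seats).
Remainders in descending order: P5 0.983, P4 0.958, P1 0.717, P8 0.576, P2 0.480, P7 0.285.
Largest remainders: P5, P4, P1, P8 receive the extra seats.

P4: 4, P2: 7, P7: 5, P8: 5, P5: 7, P1: 3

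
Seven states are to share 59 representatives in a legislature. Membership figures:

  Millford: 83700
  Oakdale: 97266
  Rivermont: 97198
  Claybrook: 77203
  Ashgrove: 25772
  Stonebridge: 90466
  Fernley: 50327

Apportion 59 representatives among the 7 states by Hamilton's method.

Millford=9, Oakdale=11, Rivermont=11, Claybrook=9, Ashgrove=3, Stonebridge=10, Fernley=6

Standard divisor: 521932 ÷ 59 ≈ 8846.305.
Standard quotas: Millford 9.4616, Oakdale 10.9951, Rivermont 10.9874, Claybrook 8.7271, Ashgrove 2.9133, Stonebridge 10.2264, Fernley 5.6890.
Lower quotas: Millford 9, Oakdale 10, Rivermont 10, Claybrook 8, Ashgrove 2, Stonebridge 10, Fernley 5 (sum 54, leaving 5 seats).
Remainders in descending order: Oakdale 0.9951, Rivermont 0.9874, Ashgrove 0.9133, Claybrook 0.7271, Fernley 0.6890, Millford 0.4616, Stonebridge 0.2264.
The surplus seats go to Oakdale, Rivermont, Ashgrove, Claybrook, Fernley.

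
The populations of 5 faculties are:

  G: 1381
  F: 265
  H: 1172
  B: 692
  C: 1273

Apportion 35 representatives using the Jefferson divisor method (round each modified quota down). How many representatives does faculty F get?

2

Standard divisor 4783/35 ≈ 136.657; standard quotas: G 10.106, F 1.939, H 8.576, B 5.064, C 9.315.
Rounding down gives 10, 1, 8, 5, 9 = 33 seats, so the divisor must be adjusted.
With modified divisor 129: modified quotas G 10.705, F 2.054, H 9.085, B 5.364, C 9.868.
Rounding down: G 10, F 2, H 9, B 5, C 9 (total 35).
F receives 2.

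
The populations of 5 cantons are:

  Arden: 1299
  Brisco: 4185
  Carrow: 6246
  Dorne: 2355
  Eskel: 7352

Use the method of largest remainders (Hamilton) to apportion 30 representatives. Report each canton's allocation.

Arden: 2; Brisco: 6; Carrow: 9; Dorne: 3; Eskel: 10

Standard divisor: 21437 ÷ 30 ≈ 714.567.
Standard quotas: Arden 1.8179, Brisco 5.8567, Carrow 8.7410, Dorne 3.2957, Eskel 10.2888.
Lower quotas: Arden 1, Brisco 5, Carrow 8, Dorne 3, Eskel 10 (sum 27, leaving 3 seats).
Remainders in descending order: Brisco 0.8567, Arden 0.8179, Carrow 0.7410, Dorne 0.2957, Eskel 0.2888.
Largest remainders: Brisco, Arden, Carrow receive the extra seats.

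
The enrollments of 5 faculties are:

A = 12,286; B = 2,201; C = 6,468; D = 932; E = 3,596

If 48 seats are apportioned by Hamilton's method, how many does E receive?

7

The standard divisor is 25483/48 ≈ 530.896.
Standard quotas: A 23.1420, B 4.1458, C 12.1832, D 1.7555, E 6.7735.
Lower quotas: A 23, B 4, C 12, D 1, E 6 (sum 46, leaving 2 seats).
Remainders in descending order: E 0.7735, D 0.7555, C 0.1832, B 0.1458, A 0.1420.
The surplus seats go to E, D.
E receives 7.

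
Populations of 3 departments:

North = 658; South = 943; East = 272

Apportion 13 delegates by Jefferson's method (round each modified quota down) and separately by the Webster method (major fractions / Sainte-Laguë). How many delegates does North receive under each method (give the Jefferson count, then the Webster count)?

Jefferson: North 4, South 7, East 2.
Webster: North 5, South 6, East 2.
North gets 4 under Jefferson and 5 under Webster.

4 and 5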